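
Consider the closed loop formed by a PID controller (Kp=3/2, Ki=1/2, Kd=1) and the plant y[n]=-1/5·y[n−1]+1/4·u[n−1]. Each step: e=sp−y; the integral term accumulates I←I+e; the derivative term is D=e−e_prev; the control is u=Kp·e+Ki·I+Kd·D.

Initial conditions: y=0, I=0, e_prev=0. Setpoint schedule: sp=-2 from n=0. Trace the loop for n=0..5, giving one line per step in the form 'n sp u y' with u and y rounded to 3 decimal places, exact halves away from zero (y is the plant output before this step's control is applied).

0 -2 -6.000 0.000
1 -2 -0.500 -1.500
2 -2 -7.275 0.175
3 -2 -0.601 -1.854
4 -2 -8.926 0.220
5 -2 -0.474 -2.276

(exact arithmetic carried between steps; '≈' marks a value shown rounded to 6 d.p. or computed from one; I and e_prev carry over from the previous line; the table rounds u and y to 3 d.p., halves away from zero)
n=0: y=0, sp=-2, e=sp−y=-2; I=-2, D=e−e_prev=-2; u=3/2·(-2)+1/2·(-2)+1·(-2)=-6; next y=-1/5·0+1/4·(-6)=-1.5
n=1: y=-1.5, sp=-2, e=sp−y=-0.5; I=-2.5, D=e−e_prev=1.5; u=3/2·(-0.5)+1/2·(-2.5)+1·1.5=-0.5; next y=-1/5·(-1.5)+1/4·(-0.5)=0.175
n=2: y=0.175, sp=-2, e=sp−y=-2.175; I=-4.675, D=e−e_prev=-1.675; u=3/2·(-2.175)+1/2·(-4.675)+1·(-1.675)=-7.275; next y=-1/5·0.175+1/4·(-7.275)=-1.85375
n=3: y=-1.85375, sp=-2, e=sp−y=-0.14625; I=-4.82125, D=e−e_prev=2.02875; u=3/2·(-0.14625)+1/2·(-4.82125)+1·2.02875=-0.60125; next y=-1/5·(-1.85375)+1/4·(-0.60125)≈0.220438
n=4: y≈0.220438, sp=-2, e=sp−y≈-2.220438; I≈-7.041688, D=e−e_prev≈-2.074188; u=3/2·(-2.220438)+1/2·(-7.041688)+1·(-2.074188)≈-8.925688; next y=-1/5·0.220438+1/4·(-8.925688)≈-2.275509
n=5: y≈-2.275509, sp=-2, e=sp−y≈0.275509; I≈-6.766178, D=e−e_prev≈2.495947; u=3/2·0.275509+1/2·(-6.766178)+1·2.495947≈-0.473878; next y=-1/5·(-2.275509)+1/4·(-0.473878)≈0.336632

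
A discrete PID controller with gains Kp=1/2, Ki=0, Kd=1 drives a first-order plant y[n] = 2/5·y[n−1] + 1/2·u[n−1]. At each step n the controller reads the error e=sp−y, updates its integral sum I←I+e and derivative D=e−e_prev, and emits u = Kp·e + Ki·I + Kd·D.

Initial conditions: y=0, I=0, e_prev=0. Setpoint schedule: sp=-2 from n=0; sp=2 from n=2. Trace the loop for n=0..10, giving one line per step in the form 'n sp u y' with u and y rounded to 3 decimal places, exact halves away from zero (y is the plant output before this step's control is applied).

0 -2 -3.000 0.000
1 -2 1.250 -1.500
2 2 3.463 0.025
3 2 -1.587 1.741
4 2 2.887 -0.097
5 2 -1.204 1.405
6 2 2.465 -0.040
7 2 -0.865 1.216
8 2 2.135 0.054
9 2 -0.579 1.089
10 2 1.870 0.146

(exact arithmetic carried between steps; '≈' marks a value shown rounded to 6 d.p. or computed from one; I and e_prev carry over from the previous line; the table rounds u and y to 3 d.p., halves away from zero)
n=0: y=0, sp=-2, e=sp−y=-2; I=-2, D=e−e_prev=-2; u=1/2·(-2)+0·(-2)+1·(-2)=-3; next y=2/5·0+1/2·(-3)=-1.5
n=1: y=-1.5, sp=-2, e=sp−y=-0.5; I=-2.5, D=e−e_prev=1.5; u=1/2·(-0.5)+0·(-2.5)+1·1.5=1.25; next y=2/5·(-1.5)+1/2·1.25=0.025
n=2: y=0.025, sp=2, e=sp−y=1.975; I=-0.525, D=e−e_prev=2.475; u=1/2·1.975+0·(-0.525)+1·2.475=3.4625; next y=2/5·0.025+1/2·3.4625=1.74125
n=3: y=1.74125, sp=2, e=sp−y=0.25875; I=-0.26625, D=e−e_prev=-1.71625; u=1/2·0.25875+0·(-0.26625)+1·(-1.71625)=-1.586875; next y=2/5·1.74125+1/2·(-1.586875)≈-0.096938
n=4: y≈-0.096938, sp=2, e=sp−y≈2.096938; I≈1.830688, D=e−e_prev≈1.838188; u=1/2·2.096938+0·1.830688+1·1.838188≈2.886656; next y=2/5·(-0.096938)+1/2·2.886656≈1.404553
n=5: y≈1.404553, sp=2, e=sp−y≈0.595447; I≈2.426134, D=e−e_prev≈-1.501491; u=1/2·0.595447+0·2.426134+1·(-1.501491)≈-1.203767; next y=2/5·1.404553+1/2·(-1.203767)≈-0.040062
n=6: y≈-0.040062, sp=2, e=sp−y≈2.040062; I≈4.466197, D=e−e_prev≈1.444615; u=1/2·2.040062+0·4.466197+1·1.444615≈2.464647; next y=2/5·(-0.040062)+1/2·2.464647≈1.216298
n=7: y≈1.216298, sp=2, e=sp−y≈0.783702; I≈5.249898, D=e−e_prev≈-1.256361; u=1/2·0.783702+0·5.249898+1·(-1.256361)≈-0.864510; next y=2/5·1.216298+1/2·(-0.864510)≈0.054264
n=8: y≈0.054264, sp=2, e=sp−y≈1.945736; I≈7.195634, D=e−e_prev≈1.162034; u=1/2·1.945736+0·7.195634+1·1.162034≈2.134902; next y=2/5·0.054264+1/2·2.134902≈1.089157
n=9: y≈1.089157, sp=2, e=sp−y≈0.910843; I≈8.106477, D=e−e_prev≈-1.034892; u=1/2·0.910843+0·8.106477+1·(-1.034892)≈-0.579471; next y=2/5·1.089157+1/2·(-0.579471)≈0.145927
n=10: y≈0.145927, sp=2, e=sp−y≈1.854073; I≈9.960550, D=e−e_prev≈0.943229; u=1/2·1.854073+0·9.960550+1·0.943229≈1.870266; next y=2/5·0.145927+1/2·1.870266≈0.993504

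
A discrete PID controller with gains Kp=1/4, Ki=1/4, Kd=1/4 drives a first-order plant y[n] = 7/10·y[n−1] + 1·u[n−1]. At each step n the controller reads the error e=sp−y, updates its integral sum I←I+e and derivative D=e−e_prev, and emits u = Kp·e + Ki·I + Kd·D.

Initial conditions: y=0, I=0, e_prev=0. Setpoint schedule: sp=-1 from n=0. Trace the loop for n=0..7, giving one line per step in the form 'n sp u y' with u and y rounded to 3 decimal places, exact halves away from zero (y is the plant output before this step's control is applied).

(exact arithmetic carried between steps; '≈' marks a value shown rounded to 6 d.p. or computed from one; I and e_prev carry over from the previous line; the table rounds u and y to 3 d.p., halves away from zero)
n=0: y=0, sp=-1, e=sp−y=-1; I=-1, D=e−e_prev=-1; u=1/4·(-1)+1/4·(-1)+1/4·(-1)=-0.75; next y=7/10·0+1·(-0.75)=-0.75
n=1: y=-0.75, sp=-1, e=sp−y=-0.25; I=-1.25, D=e−e_prev=0.75; u=1/4·(-0.25)+1/4·(-1.25)+1/4·0.75=-0.1875; next y=7/10·(-0.75)+1·(-0.1875)=-0.7125
n=2: y=-0.7125, sp=-1, e=sp−y=-0.2875; I=-1.5375, D=e−e_prev=-0.0375; u=1/4·(-0.2875)+1/4·(-1.5375)+1/4·(-0.0375)=-0.465625; next y=7/10·(-0.7125)+1·(-0.465625)=-0.964375
n=3: y=-0.964375, sp=-1, e=sp−y=-0.035625; I=-1.573125, D=e−e_prev=0.251875; u=1/4·(-0.035625)+1/4·(-1.573125)+1/4·0.251875≈-0.339219; next y=7/10·(-0.964375)+1·(-0.339219)≈-1.014281
n=4: y≈-1.014281, sp=-1, e=sp−y≈0.014281; I≈-1.558844, D=e−e_prev≈0.049906; u=1/4·0.014281+1/4·(-1.558844)+1/4·0.049906≈-0.373664; next y=7/10·(-1.014281)+1·(-0.373664)≈-1.083661
n=5: y≈-1.083661, sp=-1, e=sp−y≈0.083661; I≈-1.475183, D=e−e_prev≈0.069380; u=1/4·0.083661+1/4·(-1.475183)+1/4·0.069380≈-0.330536; next y=7/10·(-1.083661)+1·(-0.330536)≈-1.089098
n=6: y≈-1.089098, sp=-1, e=sp−y≈0.089098; I≈-1.386085, D=e−e_prev≈0.005437; u=1/4·0.089098+1/4·(-1.386085)+1/4·0.005437≈-0.322887; next y=7/10·(-1.089098)+1·(-0.322887)≈-1.085256
n=7: y≈-1.085256, sp=-1, e=sp−y≈0.085256; I≈-1.300829, D=e−e_prev≈-0.003842; u=1/4·0.085256+1/4·(-1.300829)+1/4·(-0.003842)≈-0.304854; next y=7/10·(-1.085256)+1·(-0.304854)≈-1.064533

0 -1 -0.750 0.000
1 -1 -0.188 -0.750
2 -1 -0.466 -0.713
3 -1 -0.339 -0.964
4 -1 -0.374 -1.014
5 -1 -0.331 -1.084
6 -1 -0.323 -1.089
7 -1 -0.305 -1.085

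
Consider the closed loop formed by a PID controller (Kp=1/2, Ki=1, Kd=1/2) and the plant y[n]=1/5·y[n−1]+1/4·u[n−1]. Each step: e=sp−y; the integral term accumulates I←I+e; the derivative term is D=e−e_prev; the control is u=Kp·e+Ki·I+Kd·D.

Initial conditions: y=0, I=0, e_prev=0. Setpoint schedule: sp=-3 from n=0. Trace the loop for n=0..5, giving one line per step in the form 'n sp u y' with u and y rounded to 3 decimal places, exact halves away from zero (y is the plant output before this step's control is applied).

0 -3 -6.000 0.000
1 -3 -4.500 -1.500
2 -3 -6.900 -1.425
3 -3 -7.268 -2.010
4 -3 -8.132 -2.219
5 -3 -8.502 -2.477

(exact arithmetic carried between steps; '≈' marks a value shown rounded to 6 d.p. or computed from one; I and e_prev carry over from the previous line; the table rounds u and y to 3 d.p., halves away from zero)
n=0: y=0, sp=-3, e=sp−y=-3; I=-3, D=e−e_prev=-3; u=1/2·(-3)+1·(-3)+1/2·(-3)=-6; next y=1/5·0+1/4·(-6)=-1.5
n=1: y=-1.5, sp=-3, e=sp−y=-1.5; I=-4.5, D=e−e_prev=1.5; u=1/2·(-1.5)+1·(-4.5)+1/2·1.5=-4.5; next y=1/5·(-1.5)+1/4·(-4.5)=-1.425
n=2: y=-1.425, sp=-3, e=sp−y=-1.575; I=-6.075, D=e−e_prev=-0.075; u=1/2·(-1.575)+1·(-6.075)+1/2·(-0.075)=-6.9; next y=1/5·(-1.425)+1/4·(-6.9)=-2.01
n=3: y=-2.01, sp=-3, e=sp−y=-0.99; I=-7.065, D=e−e_prev=0.585; u=1/2·(-0.99)+1·(-7.065)+1/2·0.585=-7.2675; next y=1/5·(-2.01)+1/4·(-7.2675)=-2.218875
n=4: y=-2.218875, sp=-3, e=sp−y=-0.781125; I=-7.846125, D=e−e_prev=0.208875; u=1/2·(-0.781125)+1·(-7.846125)+1/2·0.208875=-8.13225; next y=1/5·(-2.218875)+1/4·(-8.13225)≈-2.476838
n=5: y≈-2.476838, sp=-3, e=sp−y≈-0.523163; I≈-8.369288, D=e−e_prev≈0.257963; u=1/2·(-0.523163)+1·(-8.369288)+1/2·0.257963≈-8.501888; next y=1/5·(-2.476838)+1/4·(-8.501888)≈-2.620839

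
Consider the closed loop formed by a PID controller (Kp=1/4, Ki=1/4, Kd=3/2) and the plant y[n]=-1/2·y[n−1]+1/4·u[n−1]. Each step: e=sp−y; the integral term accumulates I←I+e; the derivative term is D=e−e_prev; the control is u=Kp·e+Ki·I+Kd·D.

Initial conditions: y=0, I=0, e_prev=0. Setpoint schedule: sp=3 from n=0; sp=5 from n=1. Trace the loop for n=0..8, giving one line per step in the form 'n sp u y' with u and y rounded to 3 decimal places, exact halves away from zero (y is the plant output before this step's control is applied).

(exact arithmetic carried between steps; '≈' marks a value shown rounded to 6 d.p. or computed from one; I and e_prev carry over from the previous line; the table rounds u and y to 3 d.p., halves away from zero)
n=0: y=0, sp=3, e=sp−y=3; I=3, D=e−e_prev=3; u=1/4·3+1/4·3+3/2·3=6; next y=-1/2·0+1/4·6=1.5
n=1: y=1.5, sp=5, e=sp−y=3.5; I=6.5, D=e−e_prev=0.5; u=1/4·3.5+1/4·6.5+3/2·0.5=3.25; next y=-1/2·1.5+1/4·3.25=0.0625
n=2: y=0.0625, sp=5, e=sp−y=4.9375; I=11.4375, D=e−e_prev=1.4375; u=1/4·4.9375+1/4·11.4375+3/2·1.4375=6.25; next y=-1/2·0.0625+1/4·6.25=1.53125
n=3: y=1.53125, sp=5, e=sp−y=3.46875; I=14.90625, D=e−e_prev=-1.46875; u=1/4·3.46875+1/4·14.90625+3/2·(-1.46875)=2.390625; next y=-1/2·1.53125+1/4·2.390625≈-0.167969
n=4: y≈-0.167969, sp=5, e=sp−y≈5.167969; I≈20.074219, D=e−e_prev≈1.699219; u=1/4·5.167969+1/4·20.074219+3/2·1.699219≈8.859375; next y=-1/2·(-0.167969)+1/4·8.859375≈2.298828
n=5: y≈2.298828, sp=5, e=sp−y≈2.701172; I≈22.775391, D=e−e_prev≈-2.466797; u=1/4·2.701172+1/4·22.775391+3/2·(-2.466797)≈2.668945; next y=-1/2·2.298828+1/4·2.668945≈-0.482178
n=6: y≈-0.482178, sp=5, e=sp−y≈5.482178; I≈28.257568, D=e−e_prev≈2.781006; u=1/4·5.482178+1/4·28.257568+3/2·2.781006≈12.606445; next y=-1/2·(-0.482178)+1/4·12.606445≈3.392700
n=7: y≈3.392700, sp=5, e=sp−y≈1.607300; I≈29.864868, D=e−e_prev≈-3.874878; u=1/4·1.607300+1/4·29.864868+3/2·(-3.874878)≈2.055725; next y=-1/2·3.392700+1/4·2.055725≈-1.182419
n=8: y≈-1.182419, sp=5, e=sp−y≈6.182419; I≈36.047287, D=e−e_prev≈4.575119; u=1/4·6.182419+1/4·36.047287+3/2·4.575119≈17.420105; next y=-1/2·(-1.182419)+1/4·17.420105≈4.946236

0 3 6.000 0.000
1 5 3.250 1.500
2 5 6.250 0.063
3 5 2.391 1.531
4 5 8.859 -0.168
5 5 2.669 2.299
6 5 12.606 -0.482
7 5 2.056 3.393
8 5 17.420 -1.182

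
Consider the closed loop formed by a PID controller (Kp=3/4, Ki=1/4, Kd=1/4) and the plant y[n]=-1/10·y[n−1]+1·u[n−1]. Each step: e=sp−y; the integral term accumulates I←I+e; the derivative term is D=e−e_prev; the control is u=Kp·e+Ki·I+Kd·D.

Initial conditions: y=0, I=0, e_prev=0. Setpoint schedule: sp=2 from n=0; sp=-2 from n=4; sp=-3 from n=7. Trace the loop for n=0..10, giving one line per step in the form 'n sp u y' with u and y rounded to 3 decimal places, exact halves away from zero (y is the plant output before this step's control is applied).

(exact arithmetic carried between steps; '≈' marks a value shown rounded to 6 d.p. or computed from one; I and e_prev carry over from the previous line; the table rounds u and y to 3 d.p., halves away from zero)
n=0: y=0, sp=2, e=sp−y=2; I=2, D=e−e_prev=2; u=3/4·2+1/4·2+1/4·2=2.5; next y=-1/10·0+1·2.5=2.5
n=1: y=2.5, sp=2, e=sp−y=-0.5; I=1.5, D=e−e_prev=-2.5; u=3/4·(-0.5)+1/4·1.5+1/4·(-2.5)=-0.625; next y=-1/10·2.5+1·(-0.625)=-0.875
n=2: y=-0.875, sp=2, e=sp−y=2.875; I=4.375, D=e−e_prev=3.375; u=3/4·2.875+1/4·4.375+1/4·3.375=4.09375; next y=-1/10·(-0.875)+1·4.09375=4.18125
n=3: y=4.18125, sp=2, e=sp−y=-2.18125; I=2.19375, D=e−e_prev=-5.05625; u=3/4·(-2.18125)+1/4·2.19375+1/4·(-5.05625)≈-2.351563; next y=-1/10·4.18125+1·(-2.351563)≈-2.769688
n=4: y≈-2.769688, sp=-2, e=sp−y≈0.769688; I≈2.963438, D=e−e_prev≈2.950938; u=3/4·0.769688+1/4·2.963438+1/4·2.950938≈2.055859; next y=-1/10·(-2.769688)+1·2.055859≈2.332828
n=5: y≈2.332828, sp=-2, e=sp−y≈-4.332828; I≈-1.369391, D=e−e_prev≈-5.102516; u=3/4·(-4.332828)+1/4·(-1.369391)+1/4·(-5.102516)≈-4.867598; next y=-1/10·2.332828+1·(-4.867598)≈-5.100880
n=6: y≈-5.100880, sp=-2, e=sp−y≈3.100880; I≈1.731490, D=e−e_prev≈7.433709; u=3/4·3.100880+1/4·1.731490+1/4·7.433709≈4.616960; next y=-1/10·(-5.100880)+1·4.616960≈5.127048
n=7: y≈5.127048, sp=-3, e=sp−y≈-8.127048; I≈-6.395558, D=e−e_prev≈-11.227928; u=3/4·(-8.127048)+1/4·(-6.395558)+1/4·(-11.227928)≈-10.501158; next y=-1/10·5.127048+1·(-10.501158)≈-11.013862
n=8: y≈-11.013862, sp=-3, e=sp−y≈8.013862; I≈1.618304, D=e−e_prev≈16.140910; u=3/4·8.013862+1/4·1.618304+1/4·16.140910≈10.450201; next y=-1/10·(-11.013862)+1·10.450201≈11.551587
n=9: y≈11.551587, sp=-3, e=sp−y≈-14.551587; I≈-12.933282, D=e−e_prev≈-22.565449; u=3/4·(-14.551587)+1/4·(-12.933282)+1/4·(-22.565449)≈-19.788373; next y=-1/10·11.551587+1·(-19.788373)≈-20.943532
n=10: y≈-20.943532, sp=-3, e=sp−y≈17.943532; I≈5.010249, D=e−e_prev≈32.495119; u=3/4·17.943532+1/4·5.010249+1/4·32.495119≈22.833991; next y=-1/10·(-20.943532)+1·22.833991≈24.928344

0 2 2.500 0.000
1 2 -0.625 2.500
2 2 4.094 -0.875
3 2 -2.352 4.181
4 -2 2.056 -2.770
5 -2 -4.868 2.333
6 -2 4.617 -5.101
7 -3 -10.501 5.127
8 -3 10.450 -11.014
9 -3 -19.788 11.552
10 -3 22.834 -20.944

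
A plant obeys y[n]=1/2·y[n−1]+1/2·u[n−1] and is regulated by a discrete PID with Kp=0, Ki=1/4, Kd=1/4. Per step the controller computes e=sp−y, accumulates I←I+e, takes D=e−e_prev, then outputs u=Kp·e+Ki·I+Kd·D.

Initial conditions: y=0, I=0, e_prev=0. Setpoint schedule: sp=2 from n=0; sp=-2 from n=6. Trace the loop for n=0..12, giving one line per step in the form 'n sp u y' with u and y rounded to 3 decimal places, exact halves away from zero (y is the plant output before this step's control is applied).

0 2 1.000 0.000
1 2 0.750 0.500
2 2 1.188 0.625
3 2 1.422 0.906
4 2 1.637 1.164
5 2 1.792 1.400
6 -2 -0.097 1.596
7 -2 0.476 0.750
8 -2 -0.354 0.613
9 -2 -0.800 0.129
10 -2 -1.221 -0.335
11 -2 -1.532 -0.778
12 -2 -1.760 -1.155

(exact arithmetic carried between steps; '≈' marks a value shown rounded to 6 d.p. or computed from one; I and e_prev carry over from the previous line; the table rounds u and y to 3 d.p., halves away from zero)
n=0: y=0, sp=2, e=sp−y=2; I=2, D=e−e_prev=2; u=0·2+1/4·2+1/4·2=1; next y=1/2·0+1/2·1=0.5
n=1: y=0.5, sp=2, e=sp−y=1.5; I=3.5, D=e−e_prev=-0.5; u=0·1.5+1/4·3.5+1/4·(-0.5)=0.75; next y=1/2·0.5+1/2·0.75=0.625
n=2: y=0.625, sp=2, e=sp−y=1.375; I=4.875, D=e−e_prev=-0.125; u=0·1.375+1/4·4.875+1/4·(-0.125)=1.1875; next y=1/2·0.625+1/2·1.1875=0.90625
n=3: y=0.90625, sp=2, e=sp−y=1.09375; I=5.96875, D=e−e_prev=-0.28125; u=0·1.09375+1/4·5.96875+1/4·(-0.28125)=1.421875; next y=1/2·0.90625+1/2·1.421875≈1.164063
n=4: y≈1.164063, sp=2, e=sp−y≈0.835938; I≈6.804688, D=e−e_prev≈-0.257813; u=0·0.835938+1/4·6.804688+1/4·(-0.257813)≈1.636719; next y=1/2·1.164063+1/2·1.636719≈1.400391
n=5: y≈1.400391, sp=2, e=sp−y≈0.599609; I≈7.404297, D=e−e_prev≈-0.236328; u=0·0.599609+1/4·7.404297+1/4·(-0.236328)≈1.791992; next y=1/2·1.400391+1/2·1.791992≈1.596191
n=6: y≈1.596191, sp=-2, e=sp−y≈-3.596191; I≈3.808105, D=e−e_prev≈-4.195801; u=0·(-3.596191)+1/4·3.808105+1/4·(-4.195801)≈-0.096924; next y=1/2·1.596191+1/2·(-0.096924)≈0.749634
n=7: y≈0.749634, sp=-2, e=sp−y≈-2.749634; I≈1.058472, D=e−e_prev≈0.846558; u=0·(-2.749634)+1/4·1.058472+1/4·0.846558≈0.476257; next y=1/2·0.749634+1/2·0.476257≈0.612946
n=8: y≈0.612946, sp=-2, e=sp−y≈-2.612946; I≈-1.554474, D=e−e_prev≈0.136688; u=0·(-2.612946)+1/4·(-1.554474)+1/4·0.136688≈-0.354446; next y=1/2·0.612946+1/2·(-0.354446)≈0.129250
n=9: y≈0.129250, sp=-2, e=sp−y≈-2.129250; I≈-3.683723, D=e−e_prev≈0.483696; u=0·(-2.129250)+1/4·(-3.683723)+1/4·0.483696≈-0.800007; next y=1/2·0.129250+1/2·(-0.800007)≈-0.335379
n=10: y≈-0.335379, sp=-2, e=sp−y≈-1.664621; I≈-5.348345, D=e−e_prev≈0.464628; u=0·(-1.664621)+1/4·(-5.348345)+1/4·0.464628≈-1.220929; next y=1/2·(-0.335379)+1/2·(-1.220929)≈-0.778154
n=11: y≈-0.778154, sp=-2, e=sp−y≈-1.221846; I≈-6.570191, D=e−e_prev≈0.442775; u=0·(-1.221846)+1/4·(-6.570191)+1/4·0.442775≈-1.531854; next y=1/2·(-0.778154)+1/2·(-1.531854)≈-1.155004
n=12: y≈-1.155004, sp=-2, e=sp−y≈-0.844996; I≈-7.415187, D=e−e_prev≈0.376850; u=0·(-0.844996)+1/4·(-7.415187)+1/4·0.376850≈-1.759584; next y=1/2·(-1.155004)+1/2·(-1.759584)≈-1.457294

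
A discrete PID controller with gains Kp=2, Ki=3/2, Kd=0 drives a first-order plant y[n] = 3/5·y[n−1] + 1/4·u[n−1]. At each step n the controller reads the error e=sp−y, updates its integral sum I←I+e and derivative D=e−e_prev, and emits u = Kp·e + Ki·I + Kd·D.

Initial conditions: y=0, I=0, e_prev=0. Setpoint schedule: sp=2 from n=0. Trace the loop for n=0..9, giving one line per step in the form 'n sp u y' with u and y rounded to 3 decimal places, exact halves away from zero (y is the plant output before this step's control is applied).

(exact arithmetic carried between steps; '≈' marks a value shown rounded to 6 d.p. or computed from one; I and e_prev carry over from the previous line; the table rounds u and y to 3 d.p., halves away from zero)
n=0: y=0, sp=2, e=sp−y=2; I=2, D=e−e_prev=2; u=2·2+3/2·2+0·2=7; next y=3/5·0+1/4·7=1.75
n=1: y=1.75, sp=2, e=sp−y=0.25; I=2.25, D=e−e_prev=-1.75; u=2·0.25+3/2·2.25+0·(-1.75)=3.875; next y=3/5·1.75+1/4·3.875=2.01875
n=2: y=2.01875, sp=2, e=sp−y=-0.01875; I=2.23125, D=e−e_prev=-0.26875; u=2·(-0.01875)+3/2·2.23125+0·(-0.26875)=3.309375; next y=3/5·2.01875+1/4·3.309375≈2.038594
n=3: y≈2.038594, sp=2, e=sp−y≈-0.038594; I≈2.192656, D=e−e_prev≈-0.019844; u=2·(-0.038594)+3/2·2.192656+0·(-0.019844)≈3.211797; next y=3/5·2.038594+1/4·3.211797≈2.026105
n=4: y≈2.026105, sp=2, e=sp−y≈-0.026105; I≈2.166551, D=e−e_prev≈0.012488; u=2·(-0.026105)+3/2·2.166551+0·0.012488≈3.197615; next y=3/5·2.026105+1/4·3.197615≈2.015067
n=5: y≈2.015067, sp=2, e=sp−y≈-0.015067; I≈2.151484, D=e−e_prev≈0.011038; u=2·(-0.015067)+3/2·2.151484+0·0.011038≈3.197091; next y=3/5·2.015067+1/4·3.197091≈2.008313
n=6: y≈2.008313, sp=2, e=sp−y≈-0.008313; I≈2.143171, D=e−e_prev≈0.006754; u=2·(-0.008313)+3/2·2.143171+0·0.006754≈3.198130; next y=3/5·2.008313+1/4·3.198130≈2.004520
n=7: y≈2.004520, sp=2, e=sp−y≈-0.004520; I≈2.138650, D=e−e_prev≈0.003793; u=2·(-0.004520)+3/2·2.138650+0·0.003793≈3.198935; next y=3/5·2.004520+1/4·3.198935≈2.002446
n=8: y≈2.002446, sp=2, e=sp−y≈-0.002446; I≈2.136204, D=e−e_prev≈0.002074; u=2·(-0.002446)+3/2·2.136204+0·0.002074≈3.199415; next y=3/5·2.002446+1/4·3.199415≈2.001321
n=9: y≈2.001321, sp=2, e=sp−y≈-0.001321; I≈2.134883, D=e−e_prev≈0.001125; u=2·(-0.001321)+3/2·2.134883+0·0.001125≈3.199682; next y=3/5·2.001321+1/4·3.199682≈2.000713

0 2 7.000 0.000
1 2 3.875 1.750
2 2 3.309 2.019
3 2 3.212 2.039
4 2 3.198 2.026
5 2 3.197 2.015
6 2 3.198 2.008
7 2 3.199 2.005
8 2 3.199 2.002
9 2 3.200 2.001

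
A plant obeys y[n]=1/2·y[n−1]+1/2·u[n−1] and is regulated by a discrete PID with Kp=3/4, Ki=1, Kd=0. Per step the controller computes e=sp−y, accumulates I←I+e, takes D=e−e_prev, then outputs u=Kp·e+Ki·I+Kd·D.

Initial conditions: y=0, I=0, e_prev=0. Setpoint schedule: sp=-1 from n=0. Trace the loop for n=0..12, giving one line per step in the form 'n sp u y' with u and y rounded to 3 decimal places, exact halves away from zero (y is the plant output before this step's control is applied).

0 -1 -1.750 0.000
1 -1 -1.219 -0.875
2 -1 -1.043 -1.047
3 -1 -1.000 -1.045
4 -1 -0.994 -1.022
5 -1 -0.997 -1.008
6 -1 -0.999 -1.002
7 -1 -1.000 -1.000
8 -1 -1.000 -1.000
9 -1 -1.000 -1.000
10 -1 -1.000 -1.000
11 -1 -1.000 -1.000
12 -1 -1.000 -1.000

(exact arithmetic carried between steps; '≈' marks a value shown rounded to 6 d.p. or computed from one; I and e_prev carry over from the previous line; the table rounds u and y to 3 d.p., halves away from zero)
n=0: y=0, sp=-1, e=sp−y=-1; I=-1, D=e−e_prev=-1; u=3/4·(-1)+1·(-1)+0·(-1)=-1.75; next y=1/2·0+1/2·(-1.75)=-0.875
n=1: y=-0.875, sp=-1, e=sp−y=-0.125; I=-1.125, D=e−e_prev=0.875; u=3/4·(-0.125)+1·(-1.125)+0·0.875=-1.21875; next y=1/2·(-0.875)+1/2·(-1.21875)=-1.046875
n=2: y=-1.046875, sp=-1, e=sp−y=0.046875; I=-1.078125, D=e−e_prev=0.171875; u=3/4·0.046875+1·(-1.078125)+0·0.171875≈-1.042969; next y=1/2·(-1.046875)+1/2·(-1.042969)≈-1.044922
n=3: y≈-1.044922, sp=-1, e=sp−y≈0.044922; I≈-1.033203, D=e−e_prev≈-0.001953; u=3/4·0.044922+1·(-1.033203)+0·(-0.001953)≈-0.999512; next y=1/2·(-1.044922)+1/2·(-0.999512)≈-1.022217
n=4: y≈-1.022217, sp=-1, e=sp−y≈0.022217; I≈-1.010986, D=e−e_prev≈-0.022705; u=3/4·0.022217+1·(-1.010986)+0·(-0.022705)≈-0.994324; next y=1/2·(-1.022217)+1/2·(-0.994324)≈-1.008270
n=5: y≈-1.008270, sp=-1, e=sp−y≈0.008270; I≈-1.002716, D=e−e_prev≈-0.013947; u=3/4·0.008270+1·(-1.002716)+0·(-0.013947)≈-0.996513; next y=1/2·(-1.008270)+1/2·(-0.996513)≈-1.002392
n=6: y≈-1.002392, sp=-1, e=sp−y≈0.002392; I≈-1.000324, D=e−e_prev≈-0.005878; u=3/4·0.002392+1·(-1.000324)+0·(-0.005878)≈-0.998530; next y=1/2·(-1.002392)+1/2·(-0.998530)≈-1.000461
n=7: y≈-1.000461, sp=-1, e=sp−y≈0.000461; I≈-0.999863, D=e−e_prev≈-0.001931; u=3/4·0.000461+1·(-0.999863)+0·(-0.001931)≈-0.999517; next y=1/2·(-1.000461)+1/2·(-0.999517)≈-0.999989
n=8: y≈-0.999989, sp=-1, e=sp−y≈-0.000011; I≈-0.999874, D=e−e_prev≈-0.000472; u=3/4·(-0.000011)+1·(-0.999874)+0·(-0.000472)≈-0.999882; next y=1/2·(-0.999989)+1/2·(-0.999882)≈-0.999936
n=9: y≈-0.999936, sp=-1, e=sp−y≈-0.000064; I≈-0.999938, D=e−e_prev≈-0.000054; u=3/4·(-0.000064)+1·(-0.999938)+0·(-0.000054)≈-0.999987; next y=1/2·(-0.999936)+1/2·(-0.999987)≈-0.999961
n=10: y≈-0.999961, sp=-1, e=sp−y≈-0.000039; I≈-0.999977, D=e−e_prev≈0.000025; u=3/4·(-0.000039)+1·(-0.999977)+0·0.000025≈-1.000006; next y=1/2·(-0.999961)+1/2·(-1.000006)≈-0.999984
n=11: y≈-0.999984, sp=-1, e=sp−y≈-0.000016; I≈-0.999993, D=e−e_prev≈0.000023; u=3/4·(-0.000016)+1·(-0.999993)+0·0.000023≈-1.000006; next y=1/2·(-0.999984)+1/2·(-1.000006)≈-0.999995
n=12: y≈-0.999995, sp=-1, e=sp−y≈-0.000005; I≈-0.999999, D=e−e_prev≈0.000011; u=3/4·(-0.000005)+1·(-0.999999)+0·0.000011≈-1.000003; next y=1/2·(-0.999995)+1/2·(-1.000003)≈-0.999999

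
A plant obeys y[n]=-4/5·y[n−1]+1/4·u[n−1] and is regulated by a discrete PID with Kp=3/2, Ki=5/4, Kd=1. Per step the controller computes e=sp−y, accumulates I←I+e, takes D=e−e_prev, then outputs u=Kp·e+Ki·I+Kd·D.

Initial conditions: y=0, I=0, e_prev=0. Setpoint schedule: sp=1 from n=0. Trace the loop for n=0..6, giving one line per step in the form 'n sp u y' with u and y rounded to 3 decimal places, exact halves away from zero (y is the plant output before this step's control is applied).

0 1 3.750 0.000
1 1 0.484 0.938
2 1 7.374 -0.629
3 1 -3.315 2.347
4 1 16.925 -2.706
5 1 -17.627 6.396
6 1 44.428 -9.524

(exact arithmetic carried between steps; '≈' marks a value shown rounded to 6 d.p. or computed from one; I and e_prev carry over from the previous line; the table rounds u and y to 3 d.p., halves away from zero)
n=0: y=0, sp=1, e=sp−y=1; I=1, D=e−e_prev=1; u=3/2·1+5/4·1+1·1=3.75; next y=-4/5·0+1/4·3.75=0.9375
n=1: y=0.9375, sp=1, e=sp−y=0.0625; I=1.0625, D=e−e_prev=-0.9375; u=3/2·0.0625+5/4·1.0625+1·(-0.9375)=0.484375; next y=-4/5·0.9375+1/4·0.484375≈-0.628906
n=2: y≈-0.628906, sp=1, e=sp−y≈1.628906; I≈2.691406, D=e−e_prev≈1.566406; u=3/2·1.628906+5/4·2.691406+1·1.566406≈7.374023; next y=-4/5·(-0.628906)+1/4·7.374023≈2.346631
n=3: y≈2.346631, sp=1, e=sp−y≈-1.346631; I≈1.344775, D=e−e_prev≈-2.975537; u=3/2·(-1.346631)+5/4·1.344775+1·(-2.975537)≈-3.314514; next y=-4/5·2.346631+1/4·(-3.314514)≈-2.705933
n=4: y≈-2.705933, sp=1, e=sp−y≈3.705933; I≈5.050709, D=e−e_prev≈5.052564; u=3/2·3.705933+5/4·5.050709+1·5.052564≈16.924850; next y=-4/5·(-2.705933)+1/4·16.924850≈6.395959
n=5: y≈6.395959, sp=1, e=sp−y≈-5.395959; I≈-0.345250, D=e−e_prev≈-9.101892; u=3/2·(-5.395959)+5/4·(-0.345250)+1·(-9.101892)≈-17.627394; next y=-4/5·6.395959+1/4·(-17.627394)≈-9.523616
n=6: y≈-9.523616, sp=1, e=sp−y≈10.523616; I≈10.178365, D=e−e_prev≈15.919575; u=3/2·10.523616+5/4·10.178365+1·15.919575≈44.427955; next y=-4/5·(-9.523616)+1/4·44.427955≈18.725881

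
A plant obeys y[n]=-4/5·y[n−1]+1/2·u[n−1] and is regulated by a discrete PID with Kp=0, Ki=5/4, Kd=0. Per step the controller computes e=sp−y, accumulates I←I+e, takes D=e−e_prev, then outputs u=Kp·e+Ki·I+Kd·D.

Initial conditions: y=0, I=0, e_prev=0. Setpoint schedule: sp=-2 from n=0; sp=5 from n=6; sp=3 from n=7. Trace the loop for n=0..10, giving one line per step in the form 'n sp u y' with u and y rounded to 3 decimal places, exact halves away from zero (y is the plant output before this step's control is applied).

(exact arithmetic carried between steps; '≈' marks a value shown rounded to 6 d.p. or computed from one; I and e_prev carry over from the previous line; the table rounds u and y to 3 d.p., halves away from zero)
n=0: y=0, sp=-2, e=sp−y=-2; I=-2, D=e−e_prev=-2; u=0·(-2)+5/4·(-2)+0·(-2)=-2.5; next y=-4/5·0+1/2·(-2.5)=-1.25
n=1: y=-1.25, sp=-2, e=sp−y=-0.75; I=-2.75, D=e−e_prev=1.25; u=0·(-0.75)+5/4·(-2.75)+0·1.25=-3.4375; next y=-4/5·(-1.25)+1/2·(-3.4375)=-0.71875
n=2: y=-0.71875, sp=-2, e=sp−y=-1.28125; I=-4.03125, D=e−e_prev=-0.53125; u=0·(-1.28125)+5/4·(-4.03125)+0·(-0.53125)≈-5.039063; next y=-4/5·(-0.71875)+1/2·(-5.039063)≈-1.944531
n=3: y≈-1.944531, sp=-2, e=sp−y≈-0.055469; I≈-4.086719, D=e−e_prev≈1.225781; u=0·(-0.055469)+5/4·(-4.086719)+0·1.225781≈-5.108398; next y=-4/5·(-1.944531)+1/2·(-5.108398)≈-0.998574
n=4: y≈-0.998574, sp=-2, e=sp−y≈-1.001426; I≈-5.088145, D=e−e_prev≈-0.945957; u=0·(-1.001426)+5/4·(-5.088145)+0·(-0.945957)≈-6.360181; next y=-4/5·(-0.998574)+1/2·(-6.360181)≈-2.381231
n=5: y≈-2.381231, sp=-2, e=sp−y≈0.381231; I≈-4.706914, D=e−e_prev≈1.382657; u=0·0.381231+5/4·(-4.706914)+0·1.382657≈-5.883642; next y=-4/5·(-2.381231)+1/2·(-5.883642)≈-1.036836
n=6: y≈-1.036836, sp=5, e=sp−y≈6.036836; I≈1.329923, D=e−e_prev≈5.655605; u=0·6.036836+5/4·1.329923+0·5.655605≈1.662403; next y=-4/5·(-1.036836)+1/2·1.662403≈1.660671
n=7: y≈1.660671, sp=3, e=sp−y≈1.339329; I≈2.669252, D=e−e_prev≈-4.697507; u=0·1.339329+5/4·2.669252+0·(-4.697507)≈3.336565; next y=-4/5·1.660671+1/2·3.336565≈0.339746
n=8: y≈0.339746, sp=3, e=sp−y≈2.660254; I≈5.329506, D=e−e_prev≈1.320925; u=0·2.660254+5/4·5.329506+0·1.320925≈6.661883; next y=-4/5·0.339746+1/2·6.661883≈3.059144
n=9: y≈3.059144, sp=3, e=sp−y≈-0.059144; I≈5.270362, D=e−e_prev≈-2.719398; u=0·(-0.059144)+5/4·5.270362+0·(-2.719398)≈6.587952; next y=-4/5·3.059144+1/2·6.587952≈0.846660
n=10: y≈0.846660, sp=3, e=sp−y≈2.153340; I≈7.423701, D=e−e_prev≈2.212484; u=0·2.153340+5/4·7.423701+0·2.212484≈9.279626; next y=-4/5·0.846660+1/2·9.279626≈3.962485

0 -2 -2.500 0.000
1 -2 -3.438 -1.250
2 -2 -5.039 -0.719
3 -2 -5.108 -1.945
4 -2 -6.360 -0.999
5 -2 -5.884 -2.381
6 5 1.662 -1.037
7 3 3.337 1.661
8 3 6.662 0.340
9 3 6.588 3.059
10 3 9.280 0.847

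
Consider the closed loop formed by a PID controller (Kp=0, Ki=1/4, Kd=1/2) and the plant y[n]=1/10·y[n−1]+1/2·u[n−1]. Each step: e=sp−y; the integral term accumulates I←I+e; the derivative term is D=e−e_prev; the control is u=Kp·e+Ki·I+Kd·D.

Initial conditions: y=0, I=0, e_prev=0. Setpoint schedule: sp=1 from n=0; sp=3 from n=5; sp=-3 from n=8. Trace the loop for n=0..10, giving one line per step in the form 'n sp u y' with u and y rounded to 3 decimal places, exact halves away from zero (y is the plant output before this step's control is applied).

0 1 0.750 0.000
1 1 0.219 0.375
2 1 0.734 0.147
3 1 0.657 0.381
4 1 0.940 0.367
5 3 2.486 0.507
6 3 1.589 1.294
7 3 2.686 0.924
8 -3 -1.863 1.436
9 -3 1.951 -0.788
10 -3 -0.977 0.897

(exact arithmetic carried between steps; '≈' marks a value shown rounded to 6 d.p. or computed from one; I and e_prev carry over from the previous line; the table rounds u and y to 3 d.p., halves away from zero)
n=0: y=0, sp=1, e=sp−y=1; I=1, D=e−e_prev=1; u=0·1+1/4·1+1/2·1=0.75; next y=1/10·0+1/2·0.75=0.375
n=1: y=0.375, sp=1, e=sp−y=0.625; I=1.625, D=e−e_prev=-0.375; u=0·0.625+1/4·1.625+1/2·(-0.375)=0.21875; next y=1/10·0.375+1/2·0.21875=0.146875
n=2: y=0.146875, sp=1, e=sp−y=0.853125; I=2.478125, D=e−e_prev=0.228125; u=0·0.853125+1/4·2.478125+1/2·0.228125≈0.733594; next y=1/10·0.146875+1/2·0.733594≈0.381484
n=3: y≈0.381484, sp=1, e=sp−y≈0.618516; I≈3.096641, D=e−e_prev≈-0.234609; u=0·0.618516+1/4·3.096641+1/2·(-0.234609)≈0.656855; next y=1/10·0.381484+1/2·0.656855≈0.366576
n=4: y≈0.366576, sp=1, e=sp−y≈0.633424; I≈3.730064, D=e−e_prev≈0.014908; u=0·0.633424+1/4·3.730064+1/2·0.014908≈0.939970; next y=1/10·0.366576+1/2·0.939970≈0.506643
n=5: y≈0.506643, sp=3, e=sp−y≈2.493357; I≈6.223422, D=e−e_prev≈1.859933; u=0·2.493357+1/4·6.223422+1/2·1.859933≈2.485822; next y=1/10·0.506643+1/2·2.485822≈1.293575
n=6: y≈1.293575, sp=3, e=sp−y≈1.706425; I≈7.929846, D=e−e_prev≈-0.786933; u=0·1.706425+1/4·7.929846+1/2·(-0.786933)≈1.588995; next y=1/10·1.293575+1/2·1.588995≈0.923855
n=7: y≈0.923855, sp=3, e=sp−y≈2.076145; I≈10.005991, D=e−e_prev≈0.369720; u=0·2.076145+1/4·10.005991+1/2·0.369720≈2.686358; next y=1/10·0.923855+1/2·2.686358≈1.435564
n=8: y≈1.435564, sp=-3, e=sp−y≈-4.435564; I≈5.570427, D=e−e_prev≈-6.511709; u=0·(-4.435564)+1/4·5.570427+1/2·(-6.511709)≈-1.863248; next y=1/10·1.435564+1/2·(-1.863248)≈-0.788068
n=9: y≈-0.788068, sp=-3, e=sp−y≈-2.211932; I≈3.358494, D=e−e_prev≈2.223632; u=0·(-2.211932)+1/4·3.358494+1/2·2.223632≈1.951440; next y=1/10·(-0.788068)+1/2·1.951440≈0.896913
n=10: y≈0.896913, sp=-3, e=sp−y≈-3.896913; I≈-0.538419, D=e−e_prev≈-1.684981; u=0·(-3.896913)+1/4·(-0.538419)+1/2·(-1.684981)≈-0.977095; next y=1/10·0.896913+1/2·(-0.977095)≈-0.398856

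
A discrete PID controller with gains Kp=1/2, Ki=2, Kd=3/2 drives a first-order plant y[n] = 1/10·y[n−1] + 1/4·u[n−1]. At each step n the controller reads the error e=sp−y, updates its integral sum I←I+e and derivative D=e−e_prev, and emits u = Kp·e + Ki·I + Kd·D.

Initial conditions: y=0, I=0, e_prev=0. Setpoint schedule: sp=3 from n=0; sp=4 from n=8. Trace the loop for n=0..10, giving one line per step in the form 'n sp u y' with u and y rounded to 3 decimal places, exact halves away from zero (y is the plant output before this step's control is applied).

0 3 12.000 0.000
1 3 1.500 3.000
2 3 15.300 0.675
3 3 3.593 3.893
4 3 17.054 1.287
5 3 4.152 4.392
6 3 17.685 1.477
7 3 3.991 4.569
8 4 21.948 1.455
9 4 4.156 5.632
10 4 23.279 1.602

(exact arithmetic carried between steps; '≈' marks a value shown rounded to 6 d.p. or computed from one; I and e_prev carry over from the previous line; the table rounds u and y to 3 d.p., halves away from zero)
n=0: y=0, sp=3, e=sp−y=3; I=3, D=e−e_prev=3; u=1/2·3+2·3+3/2·3=12; next y=1/10·0+1/4·12=3
n=1: y=3, sp=3, e=sp−y=0; I=3, D=e−e_prev=-3; u=1/2·0+2·3+3/2·(-3)=1.5; next y=1/10·3+1/4·1.5=0.675
n=2: y=0.675, sp=3, e=sp−y=2.325; I=5.325, D=e−e_prev=2.325; u=1/2·2.325+2·5.325+3/2·2.325=15.3; next y=1/10·0.675+1/4·15.3=3.8925
n=3: y=3.8925, sp=3, e=sp−y=-0.8925; I=4.4325, D=e−e_prev=-3.2175; u=1/2·(-0.8925)+2·4.4325+3/2·(-3.2175)=3.5925; next y=1/10·3.8925+1/4·3.5925=1.287375
n=4: y=1.287375, sp=3, e=sp−y=1.712625; I=6.145125, D=e−e_prev=2.605125; u=1/2·1.712625+2·6.145125+3/2·2.605125=17.05425; next y=1/10·1.287375+1/4·17.05425=4.3923
n=5: y=4.3923, sp=3, e=sp−y=-1.3923; I=4.752825, D=e−e_prev=-3.104925; u=1/2·(-1.3923)+2·4.752825+3/2·(-3.104925)≈4.152113; next y=1/10·4.3923+1/4·4.152113≈1.477258
n=6: y≈1.477258, sp=3, e=sp−y≈1.522742; I≈6.275567, D=e−e_prev≈2.915042; u=1/2·1.522742+2·6.275567+3/2·2.915042≈17.685068; next y=1/10·1.477258+1/4·17.685068≈4.568993
n=7: y≈4.568993, sp=3, e=sp−y≈-1.568993; I≈4.706574, D=e−e_prev≈-3.091735; u=1/2·(-1.568993)+2·4.706574+3/2·(-3.091735)≈3.991050; next y=1/10·4.568993+1/4·3.991050≈1.454662
n=8: y≈1.454662, sp=4, e=sp−y≈2.545338; I≈7.251912, D=e−e_prev≈4.114331; u=1/2·2.545338+2·7.251912+3/2·4.114331≈21.947990; next y=1/10·1.454662+1/4·21.947990≈5.632464
n=9: y≈5.632464, sp=4, e=sp−y≈-1.632464; I≈5.619449, D=e−e_prev≈-4.177802; u=1/2·(-1.632464)+2·5.619449+3/2·(-4.177802)≈4.155963; next y=1/10·5.632464+1/4·4.155963≈1.602237
n=10: y≈1.602237, sp=4, e=sp−y≈2.397763; I≈8.017212, D=e−e_prev≈4.030227; u=1/2·2.397763+2·8.017212+3/2·4.030227≈23.278645; next y=1/10·1.602237+1/4·23.278645≈5.979885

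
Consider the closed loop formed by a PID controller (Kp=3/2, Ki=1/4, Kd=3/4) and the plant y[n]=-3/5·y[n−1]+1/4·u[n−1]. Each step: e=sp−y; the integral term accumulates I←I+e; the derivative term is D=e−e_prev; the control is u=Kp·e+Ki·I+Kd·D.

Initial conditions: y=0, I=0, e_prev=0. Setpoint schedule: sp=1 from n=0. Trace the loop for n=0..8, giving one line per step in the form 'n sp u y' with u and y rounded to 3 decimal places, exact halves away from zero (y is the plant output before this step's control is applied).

(exact arithmetic carried between steps; '≈' marks a value shown rounded to 6 d.p. or computed from one; I and e_prev carry over from the previous line; the table rounds u and y to 3 d.p., halves away from zero)
n=0: y=0, sp=1, e=sp−y=1; I=1, D=e−e_prev=1; u=3/2·1+1/4·1+3/4·1=2.5; next y=-3/5·0+1/4·2.5=0.625
n=1: y=0.625, sp=1, e=sp−y=0.375; I=1.375, D=e−e_prev=-0.625; u=3/2·0.375+1/4·1.375+3/4·(-0.625)=0.4375; next y=-3/5·0.625+1/4·0.4375=-0.265625
n=2: y=-0.265625, sp=1, e=sp−y=1.265625; I=2.640625, D=e−e_prev=0.890625; u=3/2·1.265625+1/4·2.640625+3/4·0.890625≈3.226563; next y=-3/5·(-0.265625)+1/4·3.226563≈0.966016
n=3: y≈0.966016, sp=1, e=sp−y≈0.033984; I≈2.674609, D=e−e_prev≈-1.231641; u=3/2·0.033984+1/4·2.674609+3/4·(-1.231641)≈-0.204102; next y=-3/5·0.966016+1/4·(-0.204102)≈-0.630635
n=4: y≈-0.630635, sp=1, e=sp−y≈1.630635; I≈4.305244, D=e−e_prev≈1.596650; u=3/2·1.630635+1/4·4.305244+3/4·1.596650≈4.719751; next y=-3/5·(-0.630635)+1/4·4.719751≈1.558319
n=5: y≈1.558319, sp=1, e=sp−y≈-0.558319; I≈3.746926, D=e−e_prev≈-2.188953; u=3/2·(-0.558319)+1/4·3.746926+3/4·(-2.188953)≈-1.542462; next y=-3/5·1.558319+1/4·(-1.542462)≈-1.320607
n=6: y≈-1.320607, sp=1, e=sp−y≈2.320607; I≈6.067532, D=e−e_prev≈2.878925; u=3/2·2.320607+1/4·6.067532+3/4·2.878925≈7.156987; next y=-3/5·(-1.320607)+1/4·7.156987≈2.581611
n=7: y≈2.581611, sp=1, e=sp−y≈-1.581611; I≈4.485921, D=e−e_prev≈-3.902217; u=3/2·(-1.581611)+1/4·4.485921+3/4·(-3.902217)≈-4.177598; next y=-3/5·2.581611+1/4·(-4.177598)≈-2.593366
n=8: y≈-2.593366, sp=1, e=sp−y≈3.593366; I≈8.079287, D=e−e_prev≈5.174977; u=3/2·3.593366+1/4·8.079287+3/4·5.174977≈11.291103; next y=-3/5·(-2.593366)+1/4·11.291103≈4.378795

0 1 2.500 0.000
1 1 0.438 0.625
2 1 3.227 -0.266
3 1 -0.204 0.966
4 1 4.720 -0.631
5 1 -1.542 1.558
6 1 7.157 -1.321
7 1 -4.178 2.582
8 1 11.291 -2.593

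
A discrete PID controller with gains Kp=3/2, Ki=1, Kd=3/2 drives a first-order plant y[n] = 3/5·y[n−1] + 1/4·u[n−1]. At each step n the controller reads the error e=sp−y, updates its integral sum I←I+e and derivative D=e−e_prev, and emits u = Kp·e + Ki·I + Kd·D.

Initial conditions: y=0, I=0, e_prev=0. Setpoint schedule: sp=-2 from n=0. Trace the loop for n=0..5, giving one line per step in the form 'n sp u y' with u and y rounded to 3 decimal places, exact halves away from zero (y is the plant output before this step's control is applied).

(exact arithmetic carried between steps; '≈' marks a value shown rounded to 6 d.p. or computed from one; I and e_prev carry over from the previous line; the table rounds u and y to 3 d.p., halves away from zero)
n=0: y=0, sp=-2, e=sp−y=-2; I=-2, D=e−e_prev=-2; u=3/2·(-2)+1·(-2)+3/2·(-2)=-8; next y=3/5·0+1/4·(-8)=-2
n=1: y=-2, sp=-2, e=sp−y=0; I=-2, D=e−e_prev=2; u=3/2·0+1·(-2)+3/2·2=1; next y=3/5·(-2)+1/4·1=-0.95
n=2: y=-0.95, sp=-2, e=sp−y=-1.05; I=-3.05, D=e−e_prev=-1.05; u=3/2·(-1.05)+1·(-3.05)+3/2·(-1.05)=-6.2; next y=3/5·(-0.95)+1/4·(-6.2)=-2.12
n=3: y=-2.12, sp=-2, e=sp−y=0.12; I=-2.93, D=e−e_prev=1.17; u=3/2·0.12+1·(-2.93)+3/2·1.17=-0.995; next y=3/5·(-2.12)+1/4·(-0.995)=-1.52075
n=4: y=-1.52075, sp=-2, e=sp−y=-0.47925; I=-3.40925, D=e−e_prev=-0.59925; u=3/2·(-0.47925)+1·(-3.40925)+3/2·(-0.59925)=-5.027; next y=3/5·(-1.52075)+1/4·(-5.027)=-2.1692
n=5: y=-2.1692, sp=-2, e=sp−y=0.1692; I=-3.24005, D=e−e_prev=0.64845; u=3/2·0.1692+1·(-3.24005)+3/2·0.64845=-2.013575; next y=3/5·(-2.1692)+1/4·(-2.013575)≈-1.804914

0 -2 -8.000 0.000
1 -2 1.000 -2.000
2 -2 -6.200 -0.950
3 -2 -0.995 -2.120
4 -2 -5.027 -1.521
5 -2 -2.014 -2.169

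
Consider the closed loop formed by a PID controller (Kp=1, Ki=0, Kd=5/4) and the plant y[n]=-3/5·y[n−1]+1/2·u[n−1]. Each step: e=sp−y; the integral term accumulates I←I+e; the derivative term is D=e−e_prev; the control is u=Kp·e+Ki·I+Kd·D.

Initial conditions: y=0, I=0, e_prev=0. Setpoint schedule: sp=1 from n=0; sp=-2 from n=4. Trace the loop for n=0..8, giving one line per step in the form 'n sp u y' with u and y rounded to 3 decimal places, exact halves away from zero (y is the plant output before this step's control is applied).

(exact arithmetic carried between steps; '≈' marks a value shown rounded to 6 d.p. or computed from one; I and e_prev carry over from the previous line; the table rounds u and y to 3 d.p., halves away from zero)
n=0: y=0, sp=1, e=sp−y=1; I=1, D=e−e_prev=1; u=1·1+0·1+5/4·1=2.25; next y=-3/5·0+1/2·2.25=1.125
n=1: y=1.125, sp=1, e=sp−y=-0.125; I=0.875, D=e−e_prev=-1.125; u=1·(-0.125)+0·0.875+5/4·(-1.125)=-1.53125; next y=-3/5·1.125+1/2·(-1.53125)=-1.440625
n=2: y=-1.440625, sp=1, e=sp−y=2.440625; I=3.315625, D=e−e_prev=2.565625; u=1·2.440625+0·3.315625+5/4·2.565625≈5.647656; next y=-3/5·(-1.440625)+1/2·5.647656≈3.688203
n=3: y≈3.688203, sp=1, e=sp−y≈-2.688203; I≈0.627422, D=e−e_prev≈-5.128828; u=1·(-2.688203)+0·0.627422+5/4·(-5.128828)≈-9.099238; next y=-3/5·3.688203+1/2·(-9.099238)≈-6.762541
n=4: y≈-6.762541, sp=-2, e=sp−y≈4.762541; I≈5.389963, D=e−e_prev≈7.450744; u=1·4.762541+0·5.389963+5/4·7.450744≈14.075971; next y=-3/5·(-6.762541)+1/2·14.075971≈11.095510
n=5: y≈11.095510, sp=-2, e=sp−y≈-13.095510; I≈-7.705547, D=e−e_prev≈-17.858051; u=1·(-13.095510)+0·(-7.705547)+5/4·(-17.858051)≈-35.418074; next y=-3/5·11.095510+1/2·(-35.418074)≈-24.366343
n=6: y≈-24.366343, sp=-2, e=sp−y≈22.366343; I≈14.660796, D=e−e_prev≈35.461853; u=1·22.366343+0·14.660796+5/4·35.461853≈66.693660; next y=-3/5·(-24.366343)+1/2·66.693660≈47.966636
n=7: y≈47.966636, sp=-2, e=sp−y≈-49.966636; I≈-35.305840, D=e−e_prev≈-72.332979; u=1·(-49.966636)+0·(-35.305840)+5/4·(-72.332979)≈-140.382860; next y=-3/5·47.966636+1/2·(-140.382860)≈-98.971412
n=8: y≈-98.971412, sp=-2, e=sp−y≈96.971412; I≈61.665572, D=e−e_prev≈146.938048; u=1·96.971412+0·61.665572+5/4·146.938048≈280.643971; next y=-3/5·(-98.971412)+1/2·280.643971≈199.704832

0 1 2.250 0.000
1 1 -1.531 1.125
2 1 5.648 -1.441
3 1 -9.099 3.688
4 -2 14.076 -6.763
5 -2 -35.418 11.096
6 -2 66.694 -24.366
7 -2 -140.383 47.967
8 -2 280.644 -98.971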